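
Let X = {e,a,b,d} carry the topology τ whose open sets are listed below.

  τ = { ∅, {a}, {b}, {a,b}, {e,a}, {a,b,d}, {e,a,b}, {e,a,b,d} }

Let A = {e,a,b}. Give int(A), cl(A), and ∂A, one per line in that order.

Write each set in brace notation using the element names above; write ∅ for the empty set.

int(A) = {e,a,b}
cl(A)  = {e,a,b,d}
∂A     = {d}

interior: largest open inside A is {e,a,b} (from ∅, {b}, {a}, {a,b}, {e,a}, {e,a,b})
cl via duality: int({d}) = ∅, so X∖∅ = {e,a,b,d}
cl∖int = {d}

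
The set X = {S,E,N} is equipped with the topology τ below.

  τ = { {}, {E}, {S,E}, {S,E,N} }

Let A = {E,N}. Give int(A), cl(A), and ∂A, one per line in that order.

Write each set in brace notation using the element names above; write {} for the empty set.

int(A) = {E}
cl(A)  = {S,E,N}
∂A     = {S,N}

U open, U⊆A: {}, {E}. int(A) = ⋃ = {E}
X∖A={S}, int(X∖A)={}, hence cl(A)={S,E,N}
∂A: remove int from cl → {S,N}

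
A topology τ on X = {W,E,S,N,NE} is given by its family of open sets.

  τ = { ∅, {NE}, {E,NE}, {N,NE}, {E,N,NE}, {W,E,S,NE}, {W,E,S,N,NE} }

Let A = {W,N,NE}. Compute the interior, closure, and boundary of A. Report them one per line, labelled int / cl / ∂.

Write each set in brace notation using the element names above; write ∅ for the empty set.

open subsets of A: ∅, {NE}, {N,NE}; so int(A) = {N,NE}
closure: X∖int(X∖A) = X∖∅ = {W,E,S,N,NE}
∂A = {W,E,S,N,NE} minus {N,NE} = {W,E,S}

int(A) = {N,NE}
cl(A)  = {W,E,S,N,NE}
∂A     = {W,E,S}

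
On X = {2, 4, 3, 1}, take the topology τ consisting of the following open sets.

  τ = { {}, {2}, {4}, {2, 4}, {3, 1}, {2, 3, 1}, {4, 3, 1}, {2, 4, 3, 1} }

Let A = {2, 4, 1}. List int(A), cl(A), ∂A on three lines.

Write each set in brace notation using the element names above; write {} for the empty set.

int(A) = {2, 4}
cl(A)  = {2, 4, 3, 1}
∂A     = {3, 1}

U open, U⊆A: {}, {4}, {2}, {2, 4}. int(A) = ⋃ = {2, 4}
X∖A={3}, int(X∖A)={}, hence cl(A)={2, 4, 3, 1}
∂A: remove int from cl → {3, 1}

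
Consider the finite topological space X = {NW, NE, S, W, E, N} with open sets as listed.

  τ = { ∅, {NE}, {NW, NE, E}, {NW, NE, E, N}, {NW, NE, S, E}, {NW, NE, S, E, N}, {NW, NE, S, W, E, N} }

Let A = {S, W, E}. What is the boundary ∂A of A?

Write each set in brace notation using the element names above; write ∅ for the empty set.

open subsets of A: ∅; so int(A) = ∅
closure: X∖int(X∖A) = X∖{NE} = {NW, S, W, E, N}
∂A = {NW, S, W, E, N} minus ∅ = {NW, S, W, E, N}

{NW, S, W, E, N}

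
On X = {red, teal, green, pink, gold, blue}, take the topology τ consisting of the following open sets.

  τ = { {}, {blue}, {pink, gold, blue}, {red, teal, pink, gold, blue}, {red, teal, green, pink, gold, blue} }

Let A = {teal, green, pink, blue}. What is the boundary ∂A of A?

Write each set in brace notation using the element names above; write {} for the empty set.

U open, U⊆A: {}, {blue}. int(A) = ⋃ = {blue}
X∖A={red, gold}, int(X∖A)={}, hence cl(A)={red, teal, green, pink, gold, blue}
∂A: remove int from cl → {red, teal, green, pink, gold}

{red, teal, green, pink, gold}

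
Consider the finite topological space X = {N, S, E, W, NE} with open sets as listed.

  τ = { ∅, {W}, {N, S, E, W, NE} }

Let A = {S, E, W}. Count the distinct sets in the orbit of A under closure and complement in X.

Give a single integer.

6

closure: X∖int(X∖A) = X∖∅ = {N, S, E, W, NE}
Let k=closure and c=complement:
  1. A     = {S, E, W}
  2. kA    = {N, S, E, W, NE}
  3. cA    = {N, NE}
  4. ckA   = ∅
  5. kcA   = {N, S, E, NE}
  6. ckcA  = {W}
— saturated at 6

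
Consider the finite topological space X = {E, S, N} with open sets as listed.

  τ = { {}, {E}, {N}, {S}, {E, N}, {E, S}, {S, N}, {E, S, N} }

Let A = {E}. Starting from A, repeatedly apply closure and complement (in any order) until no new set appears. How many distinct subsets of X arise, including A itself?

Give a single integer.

complement {S, N}; its interior {S, N}; cl(A) = X∖{S, N} = {E}
With k = closure, c = complement:
  1. A     = {E}
  2. cA    = {S, N}
k, c of each give nothing new

2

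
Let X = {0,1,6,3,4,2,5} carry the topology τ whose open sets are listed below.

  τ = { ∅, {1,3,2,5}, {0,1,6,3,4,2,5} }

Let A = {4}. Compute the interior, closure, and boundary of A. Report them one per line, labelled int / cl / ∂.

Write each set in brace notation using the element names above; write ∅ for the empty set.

int(A) = ∅
cl(A)  = {0,6,4}
∂A     = {0,6,4}

open subsets of A: ∅; so int(A) = ∅
closure: X∖int(X∖A) = X∖{1,3,2,5} = {0,6,4}
∂A = {0,6,4} minus ∅ = {0,6,4}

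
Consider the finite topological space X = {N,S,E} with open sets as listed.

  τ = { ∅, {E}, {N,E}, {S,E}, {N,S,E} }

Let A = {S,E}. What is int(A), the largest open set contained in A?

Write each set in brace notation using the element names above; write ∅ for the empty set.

U open, U⊆A: ∅, {E}, {S,E}. int(A) = ⋃ = {S,E}

{S,E}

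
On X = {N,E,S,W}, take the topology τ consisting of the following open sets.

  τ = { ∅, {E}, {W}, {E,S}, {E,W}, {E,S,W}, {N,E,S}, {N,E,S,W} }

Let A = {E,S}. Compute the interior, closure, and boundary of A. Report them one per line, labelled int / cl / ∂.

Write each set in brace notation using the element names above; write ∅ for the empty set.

int(A) = {E,S}
cl(A)  = {N,E,S}
∂A     = {N}

U open, U⊆A: ∅, {E}, {E,S}. int(A) = ⋃ = {E,S}
X∖A={N,W}, int(X∖A)={W}, hence cl(A)={N,E,S}
∂A: remove int from cl → {N}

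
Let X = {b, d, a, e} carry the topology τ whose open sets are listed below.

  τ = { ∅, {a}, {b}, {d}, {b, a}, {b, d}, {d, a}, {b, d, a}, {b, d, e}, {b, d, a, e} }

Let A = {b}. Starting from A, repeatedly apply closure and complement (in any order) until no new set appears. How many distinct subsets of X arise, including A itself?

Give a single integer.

X∖A={d, a, e}, int(X∖A)={d, a}, hence cl(A)={b, e}
Orbit (k=closure, c=complement):
  1. A     = {b}
  2. kA    = {b, e}
  3. cA    = {d, a, e}
  4. ckA   = {d, a}
(closed under both — stop)

4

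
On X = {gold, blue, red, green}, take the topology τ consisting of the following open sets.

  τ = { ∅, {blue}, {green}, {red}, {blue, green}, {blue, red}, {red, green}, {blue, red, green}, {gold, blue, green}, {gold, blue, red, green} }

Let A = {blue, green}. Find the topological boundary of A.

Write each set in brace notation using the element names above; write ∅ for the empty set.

opens ⊆ A: ∅, {green}, {blue}, {blue, green}; union → int = {blue, green}
complement {gold, red}; its interior {red}; cl(A) = X∖{red} = {gold, blue, green}
boundary = {gold, blue, green} ∖ {blue, green} = {gold}

{gold}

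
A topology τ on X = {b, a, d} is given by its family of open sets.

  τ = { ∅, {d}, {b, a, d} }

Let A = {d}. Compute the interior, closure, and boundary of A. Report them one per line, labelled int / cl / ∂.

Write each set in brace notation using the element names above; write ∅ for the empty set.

int(A) = {d}
cl(A)  = {b, a, d}
∂A     = {b, a}

U open, U⊆A: ∅, {d}. int(A) = ⋃ = {d}
X∖A={b, a}, int(X∖A)=∅, hence cl(A)={b, a, d}
∂A: remove int from cl → {b, a}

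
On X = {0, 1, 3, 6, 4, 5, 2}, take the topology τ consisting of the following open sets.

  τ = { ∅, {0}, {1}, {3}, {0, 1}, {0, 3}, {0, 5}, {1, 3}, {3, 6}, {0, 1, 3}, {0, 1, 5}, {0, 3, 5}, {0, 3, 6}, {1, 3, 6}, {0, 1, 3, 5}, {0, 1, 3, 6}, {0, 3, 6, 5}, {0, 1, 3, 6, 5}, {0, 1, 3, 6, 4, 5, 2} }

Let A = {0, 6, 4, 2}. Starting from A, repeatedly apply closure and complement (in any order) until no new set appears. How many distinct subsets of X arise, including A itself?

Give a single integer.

10

X∖A={1, 3, 5}, int(X∖A)={1, 3}, hence cl(A)={0, 6, 4, 5, 2}
Orbit (k=closure, c=complement):
  1. A     = {0, 6, 4, 2}
  2. kA    = {0, 6, 4, 5, 2}
  3. cA    = {1, 3, 5}
  4. ckA   = {1, 3}
  5. kcA   = {1, 3, 6, 4, 5, 2}
  6. kckA  = {1, 3, 6, 4, 2}
  7. ckcA  = {0}
  8. ckckA = {0, 5}
  9. kckcA = {0, 4, 5, 2}
  10. ckckcA = {1, 3, 6}
(closed under both — stop)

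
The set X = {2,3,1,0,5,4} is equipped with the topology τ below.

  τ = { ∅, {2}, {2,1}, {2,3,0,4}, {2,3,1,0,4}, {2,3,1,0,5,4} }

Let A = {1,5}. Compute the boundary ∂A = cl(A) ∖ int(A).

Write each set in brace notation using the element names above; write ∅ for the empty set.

open subsets of A: ∅; so int(A) = ∅
closure: X∖int(X∖A) = X∖{2,3,0,4} = {1,5}
∂A = {1,5} minus ∅ = {1,5}

{1,5}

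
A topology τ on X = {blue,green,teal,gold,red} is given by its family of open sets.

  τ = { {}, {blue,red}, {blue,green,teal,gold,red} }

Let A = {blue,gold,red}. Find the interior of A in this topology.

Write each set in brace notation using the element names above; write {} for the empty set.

opens ⊆ A: {}, {blue,red}; union → int = {blue,red}

{blue,red}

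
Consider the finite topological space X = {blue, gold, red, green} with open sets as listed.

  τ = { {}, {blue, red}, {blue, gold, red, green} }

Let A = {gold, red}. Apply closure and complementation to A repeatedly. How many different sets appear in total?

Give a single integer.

4

complement {blue, green}; its interior {}; cl(A) = X∖{} = {blue, gold, red, green}
With k = closure, c = complement:
  1. A     = {gold, red}
  2. kA    = {blue, gold, red, green}
  3. cA    = {blue, green}
  4. ckA   = {}
k, c of each give nothing new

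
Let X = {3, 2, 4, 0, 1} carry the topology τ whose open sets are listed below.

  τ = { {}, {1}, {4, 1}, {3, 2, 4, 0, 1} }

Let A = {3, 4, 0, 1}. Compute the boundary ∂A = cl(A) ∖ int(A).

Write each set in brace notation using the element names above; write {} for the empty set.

{3, 2, 0}

interior: largest open inside A is {4, 1} (from {}, {1}, {4, 1})
cl via duality: int({2}) = {}, so X∖{} = {3, 2, 4, 0, 1}
cl∖int = {3, 2, 0}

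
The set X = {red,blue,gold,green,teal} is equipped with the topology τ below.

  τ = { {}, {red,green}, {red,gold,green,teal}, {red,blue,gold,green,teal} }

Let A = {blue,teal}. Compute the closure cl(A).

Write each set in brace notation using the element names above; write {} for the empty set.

cl via duality: int({red,gold,green}) = {red,green}, so X∖{red,green} = {blue,gold,teal}

{blue,gold,teal}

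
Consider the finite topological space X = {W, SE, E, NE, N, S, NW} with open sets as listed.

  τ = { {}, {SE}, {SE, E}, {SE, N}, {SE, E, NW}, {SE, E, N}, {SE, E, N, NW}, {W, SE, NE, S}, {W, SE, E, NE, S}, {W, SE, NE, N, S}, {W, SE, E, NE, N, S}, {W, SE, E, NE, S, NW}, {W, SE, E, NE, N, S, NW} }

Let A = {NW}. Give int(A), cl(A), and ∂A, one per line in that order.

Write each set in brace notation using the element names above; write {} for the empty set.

interior: largest open inside A is {} (from {})
cl via duality: int({W, SE, E, NE, N, S}) = {W, SE, E, NE, N, S}, so X∖{W, SE, E, NE, N, S} = {NW}
cl∖int = {NW}

int(A) = {}
cl(A)  = {NW}
∂A     = {NW}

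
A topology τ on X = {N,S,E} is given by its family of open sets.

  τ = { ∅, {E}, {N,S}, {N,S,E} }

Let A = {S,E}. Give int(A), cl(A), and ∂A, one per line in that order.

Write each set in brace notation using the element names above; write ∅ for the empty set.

int(A) = {E}
cl(A)  = {N,S,E}
∂A     = {N,S}

open subsets of A: ∅, {E}; so int(A) = {E}
closure: X∖int(X∖A) = X∖∅ = {N,S,E}
∂A = {N,S,E} minus {E} = {N,S}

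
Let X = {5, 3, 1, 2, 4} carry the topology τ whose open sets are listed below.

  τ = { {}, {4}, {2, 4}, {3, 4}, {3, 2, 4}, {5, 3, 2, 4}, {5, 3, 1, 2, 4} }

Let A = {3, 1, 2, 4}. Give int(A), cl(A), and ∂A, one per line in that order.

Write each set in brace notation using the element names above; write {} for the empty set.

opens ⊆ A: {}, {4}, {3, 4}, {2, 4}, {3, 2, 4}; union → int = {3, 2, 4}
complement {5}; its interior {}; cl(A) = X∖{} = {5, 3, 1, 2, 4}
boundary = {5, 3, 1, 2, 4} ∖ {3, 2, 4} = {5, 1}

int(A) = {3, 2, 4}
cl(A)  = {5, 3, 1, 2, 4}
∂A     = {5, 1}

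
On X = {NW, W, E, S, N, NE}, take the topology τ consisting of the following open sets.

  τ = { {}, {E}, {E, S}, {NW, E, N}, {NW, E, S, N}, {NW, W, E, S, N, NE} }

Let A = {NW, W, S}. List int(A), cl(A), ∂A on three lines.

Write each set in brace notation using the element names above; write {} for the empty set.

int(A) = {}
cl(A)  = {NW, W, S, N, NE}
∂A     = {NW, W, S, N, NE}

interior: largest open inside A is {} (from {})
cl via duality: int({E, N, NE}) = {E}, so X∖{E} = {NW, W, S, N, NE}
cl∖int = {NW, W, S, N, NE}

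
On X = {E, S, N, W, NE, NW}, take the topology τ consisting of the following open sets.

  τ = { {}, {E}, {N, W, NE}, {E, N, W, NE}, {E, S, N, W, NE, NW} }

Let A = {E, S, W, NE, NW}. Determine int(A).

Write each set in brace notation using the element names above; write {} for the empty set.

{E}

interior: largest open inside A is {E} (from {}, {E})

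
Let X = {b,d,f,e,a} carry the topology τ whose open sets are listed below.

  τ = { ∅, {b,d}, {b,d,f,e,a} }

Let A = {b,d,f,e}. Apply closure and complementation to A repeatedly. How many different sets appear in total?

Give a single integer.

6

cl via duality: int({a}) = ∅, so X∖∅ = {b,d,f,e,a}
Write k for closure, c for complement:
  1. A     = {b,d,f,e}
  2. kA    = {b,d,f,e,a}
  3. cA    = {a}
  4. ckA   = ∅
  5. kcA   = {f,e,a}
  6. ckcA  = {b,d}
applying k or c yields no new set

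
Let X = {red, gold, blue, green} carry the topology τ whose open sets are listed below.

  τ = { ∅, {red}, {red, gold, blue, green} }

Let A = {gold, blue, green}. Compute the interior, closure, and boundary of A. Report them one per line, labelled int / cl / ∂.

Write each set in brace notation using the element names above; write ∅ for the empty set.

int(A) = ∅
cl(A)  = {gold, blue, green}
∂A     = {gold, blue, green}

U open, U⊆A: ∅. int(A) = ⋃ = ∅
X∖A={red}, int(X∖A)={red}, hence cl(A)={gold, blue, green}
∂A: remove int from cl → {gold, blue, green}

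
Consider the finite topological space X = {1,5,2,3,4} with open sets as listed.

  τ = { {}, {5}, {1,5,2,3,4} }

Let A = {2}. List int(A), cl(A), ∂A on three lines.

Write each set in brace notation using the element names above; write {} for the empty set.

opens ⊆ A: {}; union → int = {}
complement {1,5,3,4}; its interior {5}; cl(A) = X∖{5} = {1,2,3,4}
boundary = {1,2,3,4} ∖ {} = {1,2,3,4}

int(A) = {}
cl(A)  = {1,2,3,4}
∂A     = {1,2,3,4}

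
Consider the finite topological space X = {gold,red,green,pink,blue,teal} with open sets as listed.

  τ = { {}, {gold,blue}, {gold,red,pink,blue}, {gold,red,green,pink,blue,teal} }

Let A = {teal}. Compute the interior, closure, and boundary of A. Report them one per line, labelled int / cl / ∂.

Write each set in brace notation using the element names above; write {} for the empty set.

interior: largest open inside A is {} (from {})
cl via duality: int({gold,red,green,pink,blue}) = {gold,red,pink,blue}, so X∖{gold,red,pink,blue} = {green,teal}
cl∖int = {green,teal}

int(A) = {}
cl(A)  = {green,teal}
∂A     = {green,teal}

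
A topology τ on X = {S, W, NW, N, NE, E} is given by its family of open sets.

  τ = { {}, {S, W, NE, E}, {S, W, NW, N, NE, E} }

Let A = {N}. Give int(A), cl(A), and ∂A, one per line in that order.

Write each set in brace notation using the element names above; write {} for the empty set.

int(A) = {}
cl(A)  = {NW, N}
∂A     = {NW, N}

U open, U⊆A: {}. int(A) = ⋃ = {}
X∖A={S, W, NW, NE, E}, int(X∖A)={S, W, NE, E}, hence cl(A)={NW, N}
∂A: remove int from cl → {NW, N}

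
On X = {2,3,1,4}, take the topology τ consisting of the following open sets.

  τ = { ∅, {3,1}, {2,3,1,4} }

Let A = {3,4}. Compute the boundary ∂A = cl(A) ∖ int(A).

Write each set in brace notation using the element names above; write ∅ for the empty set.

opens ⊆ A: ∅; union → int = ∅
complement {2,1}; its interior ∅; cl(A) = X∖∅ = {2,3,1,4}
boundary = {2,3,1,4} ∖ ∅ = {2,3,1,4}

{2,3,1,4}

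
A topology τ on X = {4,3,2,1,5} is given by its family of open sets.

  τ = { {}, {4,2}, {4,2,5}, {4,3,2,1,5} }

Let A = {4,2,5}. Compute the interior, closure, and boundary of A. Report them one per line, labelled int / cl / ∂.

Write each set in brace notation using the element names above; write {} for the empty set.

interior: largest open inside A is {4,2,5} (from {}, {4,2}, {4,2,5})
cl via duality: int({3,1}) = {}, so X∖{} = {4,3,2,1,5}
cl∖int = {3,1}

int(A) = {4,2,5}
cl(A)  = {4,3,2,1,5}
∂A     = {3,1}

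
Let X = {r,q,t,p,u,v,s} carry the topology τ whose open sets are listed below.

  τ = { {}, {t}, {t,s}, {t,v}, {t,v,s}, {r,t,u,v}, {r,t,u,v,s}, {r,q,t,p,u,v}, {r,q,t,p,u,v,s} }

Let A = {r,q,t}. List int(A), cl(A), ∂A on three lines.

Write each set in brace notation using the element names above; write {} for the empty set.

int(A) = {t}
cl(A)  = {r,q,t,p,u,v,s}
∂A     = {r,q,p,u,v,s}

interior: largest open inside A is {t} (from {}, {t})
cl via duality: int({p,u,v,s}) = {}, so X∖{} = {r,q,t,p,u,v,s}
cl∖int = {r,q,p,u,v,s}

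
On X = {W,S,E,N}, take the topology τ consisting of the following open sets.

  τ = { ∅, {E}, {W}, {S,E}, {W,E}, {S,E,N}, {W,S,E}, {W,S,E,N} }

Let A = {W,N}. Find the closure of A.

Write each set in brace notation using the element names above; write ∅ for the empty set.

{W,N}

X∖A={S,E}, int(X∖A)={S,E}, hence cl(A)={W,N}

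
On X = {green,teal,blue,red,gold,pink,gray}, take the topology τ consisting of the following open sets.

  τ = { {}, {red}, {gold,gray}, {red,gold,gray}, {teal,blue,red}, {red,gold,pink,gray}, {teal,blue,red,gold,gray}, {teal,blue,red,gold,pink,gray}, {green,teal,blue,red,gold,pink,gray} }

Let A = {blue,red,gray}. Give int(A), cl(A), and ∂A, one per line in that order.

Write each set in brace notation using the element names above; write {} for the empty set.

interior: largest open inside A is {red} (from {}, {red})
cl via duality: int({green,teal,gold,pink}) = {}, so X∖{} = {green,teal,blue,red,gold,pink,gray}
cl∖int = {green,teal,blue,gold,pink,gray}

int(A) = {red}
cl(A)  = {green,teal,blue,red,gold,pink,gray}
∂A     = {green,teal,blue,gold,pink,gray}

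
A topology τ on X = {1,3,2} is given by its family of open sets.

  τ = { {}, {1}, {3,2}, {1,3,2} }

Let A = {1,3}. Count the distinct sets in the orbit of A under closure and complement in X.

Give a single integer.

6

X∖A={2}, int(X∖A)={}, hence cl(A)={1,3,2}
Orbit (k=closure, c=complement):
  1. A     = {1,3}
  2. kA    = {1,3,2}
  3. cA    = {2}
  4. ckA   = {}
  5. kcA   = {3,2}
  6. ckcA  = {1}
(closed under both — stop)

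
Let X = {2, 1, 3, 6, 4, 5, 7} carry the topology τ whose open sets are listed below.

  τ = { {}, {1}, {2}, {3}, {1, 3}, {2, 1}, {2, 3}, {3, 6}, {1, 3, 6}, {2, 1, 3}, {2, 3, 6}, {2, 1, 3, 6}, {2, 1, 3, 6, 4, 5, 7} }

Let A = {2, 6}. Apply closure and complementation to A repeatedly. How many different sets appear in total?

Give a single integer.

cl via duality: int({1, 3, 4, 5, 7}) = {1, 3}, so X∖{1, 3} = {2, 6, 4, 5, 7}
Write k for closure, c for complement:
  1. A     = {2, 6}
  2. kA    = {2, 6, 4, 5, 7}
  3. cA    = {1, 3, 4, 5, 7}
  4. ckA   = {1, 3}
  5. kcA   = {1, 3, 6, 4, 5, 7}
  6. ckcA  = {2}
  7. kckcA = {2, 4, 5, 7}
  8. ckckcA = {1, 3, 6}
applying k or c yields no new set

8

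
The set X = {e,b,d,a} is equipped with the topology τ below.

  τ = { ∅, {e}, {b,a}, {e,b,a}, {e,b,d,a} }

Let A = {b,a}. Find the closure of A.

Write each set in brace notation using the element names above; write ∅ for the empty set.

{b,d,a}

cl via duality: int({e,d}) = {e}, so X∖{e} = {b,d,a}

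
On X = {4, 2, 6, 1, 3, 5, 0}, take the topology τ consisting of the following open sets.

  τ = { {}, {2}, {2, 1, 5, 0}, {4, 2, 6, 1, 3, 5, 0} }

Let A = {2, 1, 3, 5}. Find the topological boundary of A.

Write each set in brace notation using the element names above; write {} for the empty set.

{4, 6, 1, 3, 5, 0}

open subsets of A: {}, {2}; so int(A) = {2}
closure: X∖int(X∖A) = X∖{} = {4, 2, 6, 1, 3, 5, 0}
∂A = {4, 2, 6, 1, 3, 5, 0} minus {2} = {4, 6, 1, 3, 5, 0}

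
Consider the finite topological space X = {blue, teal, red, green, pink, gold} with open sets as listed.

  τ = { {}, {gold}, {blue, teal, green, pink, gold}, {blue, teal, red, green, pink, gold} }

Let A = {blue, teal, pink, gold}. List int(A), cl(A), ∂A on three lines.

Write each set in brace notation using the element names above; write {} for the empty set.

interior: largest open inside A is {gold} (from {}, {gold})
cl via duality: int({red, green}) = {}, so X∖{} = {blue, teal, red, green, pink, gold}
cl∖int = {blue, teal, red, green, pink}

int(A) = {gold}
cl(A)  = {blue, teal, red, green, pink, gold}
∂A     = {blue, teal, red, green, pink}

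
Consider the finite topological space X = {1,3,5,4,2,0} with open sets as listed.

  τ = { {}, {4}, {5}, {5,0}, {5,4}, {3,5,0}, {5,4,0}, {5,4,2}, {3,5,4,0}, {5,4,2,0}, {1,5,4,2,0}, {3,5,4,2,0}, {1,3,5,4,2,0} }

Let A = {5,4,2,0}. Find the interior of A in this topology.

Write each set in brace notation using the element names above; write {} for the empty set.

{5,4,2,0}

interior: largest open inside A is {5,4,2,0} (from {}, {4}, {5}, {5,0}, {5,4}, {5,4,0}, {5,4,2}, {5,4,2,0})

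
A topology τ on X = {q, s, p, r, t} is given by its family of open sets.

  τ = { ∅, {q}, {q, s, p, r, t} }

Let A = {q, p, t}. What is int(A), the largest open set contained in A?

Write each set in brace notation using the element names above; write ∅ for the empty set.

{q}

U open, U⊆A: ∅, {q}. int(A) = ⋃ = {q}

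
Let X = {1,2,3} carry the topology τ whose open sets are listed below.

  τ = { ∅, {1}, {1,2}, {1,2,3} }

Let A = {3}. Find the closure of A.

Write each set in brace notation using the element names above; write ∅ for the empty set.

X∖A={1,2}, int(X∖A)={1,2}, hence cl(A)={3}

{3}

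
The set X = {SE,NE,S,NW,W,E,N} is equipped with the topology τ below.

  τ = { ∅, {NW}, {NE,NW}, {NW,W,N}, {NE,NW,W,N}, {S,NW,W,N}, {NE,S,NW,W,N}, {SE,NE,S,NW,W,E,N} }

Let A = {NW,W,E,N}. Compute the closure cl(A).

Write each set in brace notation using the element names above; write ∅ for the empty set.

{SE,NE,S,NW,W,E,N}

X∖A={SE,NE,S}, int(X∖A)=∅, hence cl(A)={SE,NE,S,NW,W,E,N}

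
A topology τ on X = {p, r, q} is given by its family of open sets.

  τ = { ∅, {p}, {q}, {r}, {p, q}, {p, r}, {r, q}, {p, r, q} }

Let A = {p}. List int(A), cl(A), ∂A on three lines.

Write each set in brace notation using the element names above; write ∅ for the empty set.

int(A) = {p}
cl(A)  = {p}
∂A     = ∅

U open, U⊆A: ∅, {p}. int(A) = ⋃ = {p}
X∖A={r, q}, int(X∖A)={r, q}, hence cl(A)={p}
∂A: remove int from cl → ∅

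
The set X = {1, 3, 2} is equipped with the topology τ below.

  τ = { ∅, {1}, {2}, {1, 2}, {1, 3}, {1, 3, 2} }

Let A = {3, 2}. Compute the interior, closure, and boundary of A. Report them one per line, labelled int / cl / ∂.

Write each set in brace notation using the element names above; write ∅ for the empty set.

int(A) = {2}
cl(A)  = {3, 2}
∂A     = {3}

open subsets of A: ∅, {2}; so int(A) = {2}
closure: X∖int(X∖A) = X∖{1} = {3, 2}
∂A = {3, 2} minus {2} = {3}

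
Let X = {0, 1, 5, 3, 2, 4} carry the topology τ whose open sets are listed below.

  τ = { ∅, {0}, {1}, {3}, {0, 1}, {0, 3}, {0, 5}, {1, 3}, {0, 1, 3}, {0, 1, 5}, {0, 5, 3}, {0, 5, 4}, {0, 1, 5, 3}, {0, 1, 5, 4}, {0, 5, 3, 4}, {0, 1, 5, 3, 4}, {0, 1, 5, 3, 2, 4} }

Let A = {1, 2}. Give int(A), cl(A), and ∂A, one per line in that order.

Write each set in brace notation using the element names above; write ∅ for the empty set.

int(A) = {1}
cl(A)  = {1, 2}
∂A     = {2}

interior: largest open inside A is {1} (from ∅, {1})
cl via duality: int({0, 5, 3, 4}) = {0, 5, 3, 4}, so X∖{0, 5, 3, 4} = {1, 2}
cl∖int = {2}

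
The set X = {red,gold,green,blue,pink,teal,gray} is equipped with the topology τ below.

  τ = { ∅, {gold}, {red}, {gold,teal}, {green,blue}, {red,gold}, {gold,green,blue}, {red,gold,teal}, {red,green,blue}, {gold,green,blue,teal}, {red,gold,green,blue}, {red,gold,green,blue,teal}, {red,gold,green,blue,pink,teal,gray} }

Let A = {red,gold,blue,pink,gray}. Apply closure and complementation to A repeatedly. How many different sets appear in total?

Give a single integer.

X∖A={green,teal}, int(X∖A)=∅, hence cl(A)={red,gold,green,blue,pink,teal,gray}
Orbit (k=closure, c=complement):
  1. A     = {red,gold,blue,pink,gray}
  2. kA    = {red,gold,green,blue,pink,teal,gray}
  3. cA    = {green,teal}
  4. ckA   = ∅
  5. kcA   = {green,blue,pink,teal,gray}
  6. ckcA  = {red,gold}
  7. kckcA = {red,gold,pink,teal,gray}
  8. ckckcA = {green,blue}
  9. kckckcA = {green,blue,pink,gray}
  10. ckckckcA = {red,gold,teal}
(closed under both — stop)

10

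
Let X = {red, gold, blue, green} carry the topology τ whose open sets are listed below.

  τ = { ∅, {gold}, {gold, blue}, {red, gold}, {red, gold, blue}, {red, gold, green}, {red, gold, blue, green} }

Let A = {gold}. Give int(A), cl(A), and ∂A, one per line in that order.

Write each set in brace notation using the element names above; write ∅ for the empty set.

interior: largest open inside A is {gold} (from ∅, {gold})
cl via duality: int({red, blue, green}) = ∅, so X∖∅ = {red, gold, blue, green}
cl∖int = {red, blue, green}

int(A) = {gold}
cl(A)  = {red, gold, blue, green}
∂A     = {red, blue, green}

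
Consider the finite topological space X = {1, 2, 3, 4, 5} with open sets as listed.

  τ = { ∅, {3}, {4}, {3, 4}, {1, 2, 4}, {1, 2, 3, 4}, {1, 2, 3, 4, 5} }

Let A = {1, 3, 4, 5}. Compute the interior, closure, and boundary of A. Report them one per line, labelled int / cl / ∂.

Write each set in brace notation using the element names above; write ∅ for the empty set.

int(A) = {3, 4}
cl(A)  = {1, 2, 3, 4, 5}
∂A     = {1, 2, 5}

open subsets of A: ∅, {4}, {3}, {3, 4}; so int(A) = {3, 4}
closure: X∖int(X∖A) = X∖∅ = {1, 2, 3, 4, 5}
∂A = {1, 2, 3, 4, 5} minus {3, 4} = {1, 2, 5}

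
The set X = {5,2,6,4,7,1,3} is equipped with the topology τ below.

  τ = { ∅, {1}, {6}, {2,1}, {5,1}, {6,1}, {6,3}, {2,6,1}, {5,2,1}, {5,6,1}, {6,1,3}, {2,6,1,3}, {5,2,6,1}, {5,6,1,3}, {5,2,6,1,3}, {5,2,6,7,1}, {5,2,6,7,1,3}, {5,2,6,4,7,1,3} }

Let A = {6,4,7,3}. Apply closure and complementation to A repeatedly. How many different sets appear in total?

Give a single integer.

4

closure: X∖int(X∖A) = X∖{5,2,1} = {6,4,7,3}
Let k=closure and c=complement:
  1. A     = {6,4,7,3}
  2. cA    = {5,2,1}
  3. kcA   = {5,2,4,7,1}
  4. ckcA  = {6,3}
— saturated at 4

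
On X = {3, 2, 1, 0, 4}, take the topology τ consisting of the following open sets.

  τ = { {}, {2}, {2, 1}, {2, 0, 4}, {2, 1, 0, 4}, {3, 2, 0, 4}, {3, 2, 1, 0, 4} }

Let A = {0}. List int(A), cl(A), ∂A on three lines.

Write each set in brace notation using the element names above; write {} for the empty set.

interior: largest open inside A is {} (from {})
cl via duality: int({3, 2, 1, 4}) = {2, 1}, so X∖{2, 1} = {3, 0, 4}
cl∖int = {3, 0, 4}

int(A) = {}
cl(A)  = {3, 0, 4}
∂A     = {3, 0, 4}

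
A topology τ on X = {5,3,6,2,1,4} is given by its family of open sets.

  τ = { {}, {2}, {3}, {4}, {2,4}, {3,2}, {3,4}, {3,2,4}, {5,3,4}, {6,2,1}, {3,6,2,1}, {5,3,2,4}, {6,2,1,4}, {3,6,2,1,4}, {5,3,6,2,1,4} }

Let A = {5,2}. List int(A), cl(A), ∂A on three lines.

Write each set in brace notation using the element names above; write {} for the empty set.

U open, U⊆A: {}, {2}. int(A) = ⋃ = {2}
X∖A={3,6,1,4}, int(X∖A)={3,4}, hence cl(A)={5,6,2,1}
∂A: remove int from cl → {5,6,1}

int(A) = {2}
cl(A)  = {5,6,2,1}
∂A     = {5,6,1}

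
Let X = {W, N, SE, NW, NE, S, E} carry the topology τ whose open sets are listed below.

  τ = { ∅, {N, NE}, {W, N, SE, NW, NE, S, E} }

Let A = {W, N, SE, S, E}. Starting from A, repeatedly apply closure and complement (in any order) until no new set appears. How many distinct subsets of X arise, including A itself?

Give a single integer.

4

X∖A={NW, NE}, int(X∖A)=∅, hence cl(A)={W, N, SE, NW, NE, S, E}
Orbit (k=closure, c=complement):
  1. A     = {W, N, SE, S, E}
  2. kA    = {W, N, SE, NW, NE, S, E}
  3. cA    = {NW, NE}
  4. ckA   = ∅
(closed under both — stop)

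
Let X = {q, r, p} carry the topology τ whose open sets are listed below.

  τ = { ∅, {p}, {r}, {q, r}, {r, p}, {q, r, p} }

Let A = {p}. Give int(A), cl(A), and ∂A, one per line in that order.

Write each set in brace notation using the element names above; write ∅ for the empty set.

opens ⊆ A: ∅, {p}; union → int = {p}
complement {q, r}; its interior {q, r}; cl(A) = X∖{q, r} = {p}
boundary = {p} ∖ {p} = ∅

int(A) = {p}
cl(A)  = {p}
∂A     = ∅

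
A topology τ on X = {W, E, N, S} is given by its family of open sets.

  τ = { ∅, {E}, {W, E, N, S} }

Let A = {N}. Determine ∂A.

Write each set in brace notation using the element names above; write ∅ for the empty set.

{W, N, S}

opens ⊆ A: ∅; union → int = ∅
complement {W, E, S}; its interior {E}; cl(A) = X∖{E} = {W, N, S}
boundary = {W, N, S} ∖ ∅ = {W, N, S}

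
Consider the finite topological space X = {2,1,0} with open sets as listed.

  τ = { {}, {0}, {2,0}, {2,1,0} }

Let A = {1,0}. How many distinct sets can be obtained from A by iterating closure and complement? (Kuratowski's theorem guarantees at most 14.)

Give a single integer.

6

complement {2}; its interior {}; cl(A) = X∖{} = {2,1,0}
With k = closure, c = complement:
  1. A     = {1,0}
  2. kA    = {2,1,0}
  3. cA    = {2}
  4. ckA   = {}
  5. kcA   = {2,1}
  6. ckcA  = {0}
k, c of each give nothing new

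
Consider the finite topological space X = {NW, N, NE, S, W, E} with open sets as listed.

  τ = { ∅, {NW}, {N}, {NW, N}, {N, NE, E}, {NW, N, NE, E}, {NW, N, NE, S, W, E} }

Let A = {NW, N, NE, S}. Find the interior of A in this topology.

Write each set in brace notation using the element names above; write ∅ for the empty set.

{NW, N}

opens ⊆ A: ∅, {NW}, {N}, {NW, N}; union → int = {NW, N}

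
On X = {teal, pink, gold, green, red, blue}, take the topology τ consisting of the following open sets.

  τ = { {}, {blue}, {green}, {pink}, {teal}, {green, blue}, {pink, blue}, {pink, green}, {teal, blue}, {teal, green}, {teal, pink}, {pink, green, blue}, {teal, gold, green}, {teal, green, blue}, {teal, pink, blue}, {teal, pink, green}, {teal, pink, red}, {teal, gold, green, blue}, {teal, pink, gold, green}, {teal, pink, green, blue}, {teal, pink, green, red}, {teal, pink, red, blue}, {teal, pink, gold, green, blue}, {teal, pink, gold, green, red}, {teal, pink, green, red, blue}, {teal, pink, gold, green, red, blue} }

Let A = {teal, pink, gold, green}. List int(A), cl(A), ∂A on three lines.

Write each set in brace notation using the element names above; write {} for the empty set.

int(A) = {teal, pink, gold, green}
cl(A)  = {teal, pink, gold, green, red}
∂A     = {red}

open subsets of A: {}, {pink}, {green}, {teal}, {teal, green}, {pink, green}, {teal, pink}, {teal, pink, green}, {teal, gold, green}, {teal, pink, gold, green}; so int(A) = {teal, pink, gold, green}
closure: X∖int(X∖A) = X∖{blue} = {teal, pink, gold, green, red}
∂A = {teal, pink, gold, green, red} minus {teal, pink, gold, green} = {red}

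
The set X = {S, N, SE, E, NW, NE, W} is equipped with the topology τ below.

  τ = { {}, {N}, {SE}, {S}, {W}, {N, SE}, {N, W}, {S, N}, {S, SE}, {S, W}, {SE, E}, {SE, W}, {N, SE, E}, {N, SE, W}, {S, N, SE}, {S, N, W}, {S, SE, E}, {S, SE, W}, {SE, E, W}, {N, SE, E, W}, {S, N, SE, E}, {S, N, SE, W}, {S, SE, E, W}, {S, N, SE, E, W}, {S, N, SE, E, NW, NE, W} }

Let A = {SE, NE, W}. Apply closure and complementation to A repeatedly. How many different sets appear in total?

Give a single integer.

8

cl via duality: int({S, N, E, NW}) = {S, N}, so X∖{S, N} = {SE, E, NW, NE, W}
Write k for closure, c for complement:
  1. A     = {SE, NE, W}
  2. kA    = {SE, E, NW, NE, W}
  3. cA    = {S, N, E, NW}
  4. ckA   = {S, N}
  5. kcA   = {S, N, E, NW, NE}
  6. kckA  = {S, N, NW, NE}
  7. ckcA  = {SE, W}
  8. ckckA = {SE, E, W}
applying k or c yields no new set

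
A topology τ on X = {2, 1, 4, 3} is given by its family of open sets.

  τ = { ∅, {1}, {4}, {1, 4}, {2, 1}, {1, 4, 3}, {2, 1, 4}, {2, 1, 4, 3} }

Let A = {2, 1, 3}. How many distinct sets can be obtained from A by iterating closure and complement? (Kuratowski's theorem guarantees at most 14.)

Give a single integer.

4

X∖A={4}, int(X∖A)={4}, hence cl(A)={2, 1, 3}
Orbit (k=closure, c=complement):
  1. A     = {2, 1, 3}
  2. cA    = {4}
  3. kcA   = {4, 3}
  4. ckcA  = {2, 1}
(closed under both — stop)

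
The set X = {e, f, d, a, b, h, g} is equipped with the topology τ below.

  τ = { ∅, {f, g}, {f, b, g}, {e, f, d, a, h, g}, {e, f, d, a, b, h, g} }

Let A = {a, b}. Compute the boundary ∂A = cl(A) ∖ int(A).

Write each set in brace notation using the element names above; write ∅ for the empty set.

{e, d, a, b, h}

open subsets of A: ∅; so int(A) = ∅
closure: X∖int(X∖A) = X∖{f, g} = {e, d, a, b, h}
∂A = {e, d, a, b, h} minus ∅ = {e, d, a, b, h}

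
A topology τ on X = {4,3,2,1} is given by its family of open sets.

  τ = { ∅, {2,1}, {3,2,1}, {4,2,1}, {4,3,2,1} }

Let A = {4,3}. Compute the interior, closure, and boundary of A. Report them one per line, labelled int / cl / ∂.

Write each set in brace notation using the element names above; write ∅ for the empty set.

int(A) = ∅
cl(A)  = {4,3}
∂A     = {4,3}

opens ⊆ A: ∅; union → int = ∅
complement {2,1}; its interior {2,1}; cl(A) = X∖{2,1} = {4,3}
boundary = {4,3} ∖ ∅ = {4,3}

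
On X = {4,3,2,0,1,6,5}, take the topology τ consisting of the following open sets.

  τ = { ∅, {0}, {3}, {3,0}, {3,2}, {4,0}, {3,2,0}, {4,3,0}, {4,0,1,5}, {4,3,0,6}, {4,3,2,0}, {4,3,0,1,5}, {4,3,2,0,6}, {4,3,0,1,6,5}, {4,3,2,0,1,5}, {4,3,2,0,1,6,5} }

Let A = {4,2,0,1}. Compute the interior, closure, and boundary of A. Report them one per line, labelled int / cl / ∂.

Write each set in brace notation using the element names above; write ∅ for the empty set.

int(A) = {4,0}
cl(A)  = {4,2,0,1,6,5}
∂A     = {2,1,6,5}

U open, U⊆A: ∅, {0}, {4,0}. int(A) = ⋃ = {4,0}
X∖A={3,6,5}, int(X∖A)={3}, hence cl(A)={4,2,0,1,6,5}
∂A: remove int from cl → {2,1,6,5}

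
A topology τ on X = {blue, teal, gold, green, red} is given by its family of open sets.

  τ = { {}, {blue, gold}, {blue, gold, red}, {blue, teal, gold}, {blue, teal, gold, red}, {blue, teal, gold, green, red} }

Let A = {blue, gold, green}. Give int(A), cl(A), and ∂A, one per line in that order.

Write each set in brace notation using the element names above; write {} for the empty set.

int(A) = {blue, gold}
cl(A)  = {blue, teal, gold, green, red}
∂A     = {teal, green, red}

U open, U⊆A: {}, {blue, gold}. int(A) = ⋃ = {blue, gold}
X∖A={teal, red}, int(X∖A)={}, hence cl(A)={blue, teal, gold, green, red}
∂A: remove int from cl → {teal, green, red}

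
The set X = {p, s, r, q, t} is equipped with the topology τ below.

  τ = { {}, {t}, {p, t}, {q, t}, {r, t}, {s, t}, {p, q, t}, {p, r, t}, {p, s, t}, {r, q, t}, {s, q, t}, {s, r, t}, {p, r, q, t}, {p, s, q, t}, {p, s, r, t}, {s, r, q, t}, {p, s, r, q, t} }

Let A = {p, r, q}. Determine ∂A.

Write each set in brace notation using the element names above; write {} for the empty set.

{p, r, q}

opens ⊆ A: {}; union → int = {}
complement {s, t}; its interior {s, t}; cl(A) = X∖{s, t} = {p, r, q}
boundary = {p, r, q} ∖ {} = {p, r, q}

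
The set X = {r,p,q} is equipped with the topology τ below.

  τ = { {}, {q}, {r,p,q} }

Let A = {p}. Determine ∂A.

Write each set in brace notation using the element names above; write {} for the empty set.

opens ⊆ A: {}; union → int = {}
complement {r,q}; its interior {q}; cl(A) = X∖{q} = {r,p}
boundary = {r,p} ∖ {} = {r,p}

{r,p}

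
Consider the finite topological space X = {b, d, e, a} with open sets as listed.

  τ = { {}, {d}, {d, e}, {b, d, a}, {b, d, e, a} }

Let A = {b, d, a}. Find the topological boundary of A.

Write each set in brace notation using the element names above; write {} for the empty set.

{e}

opens ⊆ A: {}, {d}, {b, d, a}; union → int = {b, d, a}
complement {e}; its interior {}; cl(A) = X∖{} = {b, d, e, a}
boundary = {b, d, e, a} ∖ {b, d, a} = {e}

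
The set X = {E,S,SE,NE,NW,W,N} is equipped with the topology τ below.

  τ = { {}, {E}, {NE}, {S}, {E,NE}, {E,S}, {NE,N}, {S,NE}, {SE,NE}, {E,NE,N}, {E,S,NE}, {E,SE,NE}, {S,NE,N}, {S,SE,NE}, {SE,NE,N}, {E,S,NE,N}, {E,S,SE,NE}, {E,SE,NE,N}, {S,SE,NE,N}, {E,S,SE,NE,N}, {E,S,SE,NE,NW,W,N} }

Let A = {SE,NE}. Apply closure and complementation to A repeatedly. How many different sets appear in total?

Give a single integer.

6

X∖A={E,S,NW,W,N}, int(X∖A)={E,S}, hence cl(A)={SE,NE,NW,W,N}
Orbit (k=closure, c=complement):
  1. A     = {SE,NE}
  2. kA    = {SE,NE,NW,W,N}
  3. cA    = {E,S,NW,W,N}
  4. ckA   = {E,S}
  5. kckA  = {E,S,NW,W}
  6. ckckA = {SE,NE,N}
(closed under both — stop)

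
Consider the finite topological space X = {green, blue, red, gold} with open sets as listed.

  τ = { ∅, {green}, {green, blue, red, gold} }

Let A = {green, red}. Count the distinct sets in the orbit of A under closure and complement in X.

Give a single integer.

6

complement {blue, gold}; its interior ∅; cl(A) = X∖∅ = {green, blue, red, gold}
With k = closure, c = complement:
  1. A     = {green, red}
  2. kA    = {green, blue, red, gold}
  3. cA    = {blue, gold}
  4. ckA   = ∅
  5. kcA   = {blue, red, gold}
  6. ckcA  = {green}
k, c of each give nothing new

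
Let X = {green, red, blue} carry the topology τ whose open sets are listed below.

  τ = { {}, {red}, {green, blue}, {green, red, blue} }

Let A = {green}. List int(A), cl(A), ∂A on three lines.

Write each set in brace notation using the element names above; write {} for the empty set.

int(A) = {}
cl(A)  = {green, blue}
∂A     = {green, blue}

U open, U⊆A: {}. int(A) = ⋃ = {}
X∖A={red, blue}, int(X∖A)={red}, hence cl(A)={green, blue}
∂A: remove int from cl → {green, blue}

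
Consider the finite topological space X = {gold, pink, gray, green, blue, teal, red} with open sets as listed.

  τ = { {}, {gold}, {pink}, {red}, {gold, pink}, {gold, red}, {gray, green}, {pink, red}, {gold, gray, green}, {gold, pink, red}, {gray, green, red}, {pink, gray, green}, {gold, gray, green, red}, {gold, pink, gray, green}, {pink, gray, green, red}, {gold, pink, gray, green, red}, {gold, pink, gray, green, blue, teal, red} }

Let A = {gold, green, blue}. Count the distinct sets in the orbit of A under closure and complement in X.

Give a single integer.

10

closure: X∖int(X∖A) = X∖{pink, red} = {gold, gray, green, blue, teal}
Let k=closure and c=complement:
  1. A     = {gold, green, blue}
  2. kA    = {gold, gray, green, blue, teal}
  3. cA    = {pink, gray, teal, red}
  4. ckA   = {pink, red}
  5. kcA   = {pink, gray, green, blue, teal, red}
  6. kckA  = {pink, blue, teal, red}
  7. ckcA  = {gold}
  8. ckckA = {gold, gray, green}
  9. kckcA = {gold, blue, teal}
  10. ckckcA = {pink, gray, green, red}
— saturated at 10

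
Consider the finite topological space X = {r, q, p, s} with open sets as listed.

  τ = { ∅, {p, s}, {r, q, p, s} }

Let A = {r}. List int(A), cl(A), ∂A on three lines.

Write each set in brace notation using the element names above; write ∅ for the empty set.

int(A) = ∅
cl(A)  = {r, q}
∂A     = {r, q}

open subsets of A: ∅; so int(A) = ∅
closure: X∖int(X∖A) = X∖{p, s} = {r, q}
∂A = {r, q} minus ∅ = {r, q}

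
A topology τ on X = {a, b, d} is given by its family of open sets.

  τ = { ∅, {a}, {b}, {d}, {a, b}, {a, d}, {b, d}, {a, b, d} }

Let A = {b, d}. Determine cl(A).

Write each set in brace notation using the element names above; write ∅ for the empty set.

{b, d}

complement {a}; its interior {a}; cl(A) = X∖{a} = {b, d}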